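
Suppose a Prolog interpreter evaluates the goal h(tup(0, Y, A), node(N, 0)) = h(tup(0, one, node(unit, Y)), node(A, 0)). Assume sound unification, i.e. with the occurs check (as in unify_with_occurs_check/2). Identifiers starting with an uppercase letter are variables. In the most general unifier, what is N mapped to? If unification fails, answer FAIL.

node(unit, one)

Decompose h/2: tup(0, Y, A) = tup(0, one, node(unit, Y)),  node(N, 0) = node(A, 0).
Decompose tup/3: 0 = 0,  Y = one,  A = node(unit, Y).
Delete trivial equation 0 = 0.
Bind Y := one; substituting into the one remaining equation that mentions Y gives: A = node(unit, one).
Bind A := node(unit, one); substituting into the remaining equation gives: node(N, 0) = node(node(unit, one), 0).
Decompose node/2: N = node(unit, one),  0 = 0.
Bind N := node(unit, one); no other remaining equation mentions N.
Delete trivial equation 0 = 0.
MGU = { Y ↦ one, A ↦ node(unit, one), N ↦ node(unit, one) }, so N ↦ node(unit, one).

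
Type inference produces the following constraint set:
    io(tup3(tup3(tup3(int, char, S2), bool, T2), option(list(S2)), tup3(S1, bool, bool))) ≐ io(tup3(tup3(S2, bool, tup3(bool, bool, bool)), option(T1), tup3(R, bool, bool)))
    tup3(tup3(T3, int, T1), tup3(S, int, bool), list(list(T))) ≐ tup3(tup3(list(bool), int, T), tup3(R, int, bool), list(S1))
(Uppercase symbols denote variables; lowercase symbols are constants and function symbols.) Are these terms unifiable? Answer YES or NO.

NO

Decompose io/1: tup3(tup3(tup3(int, char, S2), bool, T2), option(list(S2)), tup3(S1, bool, bool)) ≐ tup3(tup3(S2, bool, tup3(bool, bool, bool)), option(T1), tup3(R, bool, bool)).
Decompose tup3/3: tup3(tup3(int, char, S2), bool, T2) ≐ tup3(S2, bool, tup3(bool, bool, bool)),  option(list(S2)) ≐ option(T1),  tup3(S1, bool, bool) ≐ tup3(R, bool, bool).
Decompose tup3/3: tup3(int, char, S2) ≐ S2,  bool ≐ bool,  T2 ≐ tup3(bool, bool, bool).
Occurs check fails: S2 occurs in tup3(int, char, S2); the equation S2 ≐ tup3(int, char, S2) has no finite solution.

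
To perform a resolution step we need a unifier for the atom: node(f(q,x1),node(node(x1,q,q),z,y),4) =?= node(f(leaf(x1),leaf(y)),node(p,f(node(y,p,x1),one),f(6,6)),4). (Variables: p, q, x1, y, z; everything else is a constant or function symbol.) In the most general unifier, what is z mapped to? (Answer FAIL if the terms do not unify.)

Decompose node/3: f(q,x1) =?= f(leaf(x1),leaf(y)),  node(node(x1,q,q),z,y) =?= node(p,f(node(y,p,x1),one),f(6,6)),  4 =?= 4.
Decompose f/2: q =?= leaf(x1),  x1 =?= leaf(y).
Bind q := leaf(x1); substituting into the one remaining equation that mentions q gives: node(node(x1,leaf(x1),leaf(x1)),z,y) =?= node(p,f(node(y,p,x1),one),f(6,6)).
Bind x1 := leaf(y); substituting into the one remaining equation that mentions x1 gives: node(node(leaf(y),leaf(leaf(y)),leaf(leaf(y))),z,y) =?= node(p,f(node(y,p,leaf(y)),one),f(6,6)). Substituting into the earlier binding gives q := leaf(leaf(y)).
Decompose node/3: node(leaf(y),leaf(leaf(y)),leaf(leaf(y))) =?= p,  z =?= f(node(y,p,leaf(y)),one),  y =?= f(6,6).
Bind p := node(leaf(y),leaf(leaf(y)),leaf(leaf(y))); substituting into the one remaining equation that mentions p gives: z =?= f(node(y,node(leaf(y),leaf(leaf(y)),leaf(leaf(y))),leaf(y)),one).
Bind z := f(node(y,node(leaf(y),leaf(leaf(y)),leaf(leaf(y))),leaf(y)),one); no other remaining equation mentions z.
Bind y := f(6,6); no other remaining equation mentions y. Substituting into the earlier bindings gives q := leaf(leaf(f(6,6))), x1 := leaf(f(6,6)), p := node(leaf(f(6,6)),leaf(leaf(f(6,6))),leaf(leaf(f(6,6)))), z := f(node(f(6,6),node(leaf(f(6,6)),leaf(leaf(f(6,6))),leaf(leaf(f(6,6)))),leaf(f(6,6))),one).
Delete trivial equation 4 =?= 4.
MGU = { q := leaf(leaf(f(6,6))), x1 := leaf(f(6,6)), p := node(leaf(f(6,6)),leaf(leaf(f(6,6))),leaf(leaf(f(6,6)))), z := f(node(f(6,6),node(leaf(f(6,6)),leaf(leaf(f(6,6))),leaf(leaf(f(6,6)))),leaf(f(6,6))),one), y := f(6,6) }, so z := f(node(f(6,6),node(leaf(f(6,6)),leaf(leaf(f(6,6))),leaf(leaf(f(6,6)))),leaf(f(6,6))),one).

f(node(f(6,6),node(leaf(f(6,6)),leaf(leaf(f(6,6))),leaf(leaf(f(6,6)))),leaf(f(6,6))),one)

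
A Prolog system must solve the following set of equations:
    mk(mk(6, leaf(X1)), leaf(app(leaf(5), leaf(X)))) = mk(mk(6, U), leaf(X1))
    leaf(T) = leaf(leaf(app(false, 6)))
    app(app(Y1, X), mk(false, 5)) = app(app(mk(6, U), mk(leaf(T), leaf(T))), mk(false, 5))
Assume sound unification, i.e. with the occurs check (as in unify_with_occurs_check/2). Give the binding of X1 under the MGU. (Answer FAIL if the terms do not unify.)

app(leaf(5), leaf(mk(leaf(leaf(app(false, 6))), leaf(leaf(app(false, 6))))))

Decompose mk/2: mk(6, leaf(X1)) = mk(6, U),  leaf(app(leaf(5), leaf(X))) = leaf(X1).
Decompose mk/2: 6 = 6,  leaf(X1) = U.
Delete trivial equation 6 = 6.
Bind U := leaf(X1); substituting into the one remaining equation that mentions U gives: app(app(Y1, X), mk(false, 5)) = app(app(mk(6, leaf(X1)), mk(leaf(T), leaf(T))), mk(false, 5)).
Decompose leaf/1: app(leaf(5), leaf(X)) = X1.
Bind X1 := app(leaf(5), leaf(X)); substituting into the one remaining equation that mentions X1 gives: app(app(Y1, X), mk(false, 5)) = app(app(mk(6, leaf(app(leaf(5), leaf(X)))), mk(leaf(T), leaf(T))), mk(false, 5)). Substituting into the earlier binding gives U := leaf(app(leaf(5), leaf(X))).
Decompose leaf/1: T = leaf(app(false, 6)).
Bind T := leaf(app(false, 6)); substituting into the remaining equation gives: app(app(Y1, X), mk(false, 5)) = app(app(mk(6, leaf(app(leaf(5), leaf(X)))), mk(leaf(leaf(app(false, 6))), leaf(leaf(app(false, 6))))), mk(false, 5)).
Decompose app/2: app(Y1, X) = app(mk(6, leaf(app(leaf(5), leaf(X)))), mk(leaf(leaf(app(false, 6))), leaf(leaf(app(false, 6))))),  mk(false, 5) = mk(false, 5).
Decompose app/2: Y1 = mk(6, leaf(app(leaf(5), leaf(X)))),  X = mk(leaf(leaf(app(false, 6))), leaf(leaf(app(false, 6)))).
Bind Y1 := mk(6, leaf(app(leaf(5), leaf(X)))); no other remaining equation mentions Y1.
Bind X := mk(leaf(leaf(app(false, 6))), leaf(leaf(app(false, 6)))); no other remaining equation mentions X. Substituting into the earlier bindings gives U := leaf(app(leaf(5), leaf(mk(leaf(leaf(app(false, 6))), leaf(leaf(app(false, 6))))))), X1 := app(leaf(5), leaf(mk(leaf(leaf(app(false, 6))), leaf(leaf(app(false, 6)))))), Y1 := mk(6, leaf(app(leaf(5), leaf(mk(leaf(leaf(app(false, 6))), leaf(leaf(app(false, 6)))))))).
Delete trivial equation mk(false, 5) = mk(false, 5).
MGU = { U ↦ leaf(app(leaf(5), leaf(mk(leaf(leaf(app(false, 6))), leaf(leaf(app(false, 6))))))), X1 ↦ app(leaf(5), leaf(mk(leaf(leaf(app(false, 6))), leaf(leaf(app(false, 6)))))), T ↦ leaf(app(false, 6)), Y1 ↦ mk(6, leaf(app(leaf(5), leaf(mk(leaf(leaf(app(false, 6))), leaf(leaf(app(false, 6)))))))), X ↦ mk(leaf(leaf(app(false, 6))), leaf(leaf(app(false, 6)))) }, so X1 ↦ app(leaf(5), leaf(mk(leaf(leaf(app(false, 6))), leaf(leaf(app(false, 6)))))).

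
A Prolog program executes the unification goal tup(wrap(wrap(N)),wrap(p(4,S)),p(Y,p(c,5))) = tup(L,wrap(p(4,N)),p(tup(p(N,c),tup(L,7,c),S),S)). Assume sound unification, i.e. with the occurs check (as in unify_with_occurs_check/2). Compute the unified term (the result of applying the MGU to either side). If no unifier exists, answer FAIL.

tup(wrap(wrap(p(c,5))),wrap(p(4,p(c,5))),p(tup(p(p(c,5),c),tup(wrap(wrap(p(c,5))),7,c),p(c,5)),p(c,5)))

Decompose tup/3: wrap(wrap(N)) = L,  wrap(p(4,S)) = wrap(p(4,N)),  p(Y,p(c,5)) = p(tup(p(N,c),tup(L,7,c),S),S).
Bind L := wrap(wrap(N)); substituting into the one remaining equation that mentions L gives: p(Y,p(c,5)) = p(tup(p(N,c),tup(wrap(wrap(N)),7,c),S),S).
Decompose wrap/1: p(4,S) = p(4,N).
Decompose p/2: 4 = 4,  S = N.
Delete trivial equation 4 = 4.
Bind S := N; substituting into the remaining equation gives: p(Y,p(c,5)) = p(tup(p(N,c),tup(wrap(wrap(N)),7,c),N),N).
Decompose p/2: Y = tup(p(N,c),tup(wrap(wrap(N)),7,c),N),  p(c,5) = N.
Bind Y := tup(p(N,c),tup(wrap(wrap(N)),7,c),N); no other remaining equation mentions Y.
Bind N := p(c,5). Substituting into the earlier bindings gives L := wrap(wrap(p(c,5))), S := p(c,5), Y := tup(p(p(c,5),c),tup(wrap(wrap(p(c,5))),7,c),p(c,5)).
Applying the MGU to either side gives tup(wrap(wrap(p(c,5))),wrap(p(4,p(c,5))),p(tup(p(p(c,5),c),tup(wrap(wrap(p(c,5))),7,c),p(c,5)),p(c,5))).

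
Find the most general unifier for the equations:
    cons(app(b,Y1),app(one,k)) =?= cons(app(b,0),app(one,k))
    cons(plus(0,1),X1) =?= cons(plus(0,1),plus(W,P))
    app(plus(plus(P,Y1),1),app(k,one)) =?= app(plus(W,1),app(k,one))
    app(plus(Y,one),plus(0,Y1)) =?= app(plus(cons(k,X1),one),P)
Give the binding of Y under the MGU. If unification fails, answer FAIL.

Decompose cons/2: app(b,Y1) =?= app(b,0),  app(one,k) =?= app(one,k).
Decompose app/2: b =?= b,  Y1 =?= 0.
Delete trivial equation b =?= b.
Bind Y1 := 0; substituting into the 2 remaining equations that mention Y1 gives: app(plus(plus(P,0),1),app(k,one)) =?= app(plus(W,1),app(k,one)),  app(plus(Y,one),plus(0,0)) =?= app(plus(cons(k,X1),one),P).
Delete trivial equation app(one,k) =?= app(one,k).
Decompose cons/2: plus(0,1) =?= plus(0,1),  X1 =?= plus(W,P).
Delete trivial equation plus(0,1) =?= plus(0,1).
Bind X1 := plus(W,P); substituting into the one remaining equation that mentions X1 gives: app(plus(Y,one),plus(0,0)) =?= app(plus(cons(k,plus(W,P)),one),P).
Decompose app/2: plus(plus(P,0),1) =?= plus(W,1),  app(k,one) =?= app(k,one).
Decompose plus/2: plus(P,0) =?= W,  1 =?= 1.
Bind W := plus(P,0); substituting into the one remaining equation that mentions W gives: app(plus(Y,one),plus(0,0)) =?= app(plus(cons(k,plus(plus(P,0),P)),one),P). Substituting into the earlier binding gives X1 := plus(plus(P,0),P).
Delete trivial equation 1 =?= 1.
Delete trivial equation app(k,one) =?= app(k,one).
Decompose app/2: plus(Y,one) =?= plus(cons(k,plus(plus(P,0),P)),one),  plus(0,0) =?= P.
Decompose plus/2: Y =?= cons(k,plus(plus(P,0),P)),  one =?= one.
Bind Y := cons(k,plus(plus(P,0),P)); no other remaining equation mentions Y.
Delete trivial equation one =?= one.
Bind P := plus(0,0). Substituting into the earlier bindings gives X1 := plus(plus(plus(0,0),0),plus(0,0)), W := plus(plus(0,0),0), Y := cons(k,plus(plus(plus(0,0),0),plus(0,0))).
MGU = { Y1 -> 0, X1 -> plus(plus(plus(0,0),0),plus(0,0)), W -> plus(plus(0,0),0), Y -> cons(k,plus(plus(plus(0,0),0),plus(0,0))), P -> plus(0,0) }, so Y -> cons(k,plus(plus(plus(0,0),0),plus(0,0))).

cons(k,plus(plus(plus(0,0),0),plus(0,0)))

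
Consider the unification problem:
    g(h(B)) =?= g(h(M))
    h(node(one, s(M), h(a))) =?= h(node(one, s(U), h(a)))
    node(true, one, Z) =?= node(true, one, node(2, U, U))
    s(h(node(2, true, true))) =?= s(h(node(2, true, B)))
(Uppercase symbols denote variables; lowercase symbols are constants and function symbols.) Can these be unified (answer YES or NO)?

Decompose g/1: h(B) =?= h(M).
Decompose h/1: B =?= M.
Bind B := M; substituting into the one remaining equation that mentions B gives: s(h(node(2, true, true))) =?= s(h(node(2, true, M))).
Decompose h/1: node(one, s(M), h(a)) =?= node(one, s(U), h(a)).
Decompose node/3: one =?= one,  s(M) =?= s(U),  h(a) =?= h(a).
Delete trivial equation one =?= one.
Decompose s/1: M =?= U.
Bind M := U; substituting into the one remaining equation that mentions M gives: s(h(node(2, true, true))) =?= s(h(node(2, true, U))). Substituting into the earlier binding gives B := U.
Delete trivial equation h(a) =?= h(a).
Decompose node/3: true =?= true,  one =?= one,  Z =?= node(2, U, U).
Delete trivial equation true =?= true.
Delete trivial equation one =?= one.
Bind Z := node(2, U, U); no other remaining equation mentions Z.
Decompose s/1: h(node(2, true, true)) =?= h(node(2, true, U)).
Decompose h/1: node(2, true, true) =?= node(2, true, U).
Decompose node/3: 2 =?= 2,  true =?= true,  true =?= U.
Delete trivial equation 2 =?= 2.
Delete trivial equation true =?= true.
Bind U := true. Substituting into the earlier bindings gives B := true, M := true, Z := node(2, true, true).
No equations remain and no clash or occurs-check failure arose, so a unifier exists.

YES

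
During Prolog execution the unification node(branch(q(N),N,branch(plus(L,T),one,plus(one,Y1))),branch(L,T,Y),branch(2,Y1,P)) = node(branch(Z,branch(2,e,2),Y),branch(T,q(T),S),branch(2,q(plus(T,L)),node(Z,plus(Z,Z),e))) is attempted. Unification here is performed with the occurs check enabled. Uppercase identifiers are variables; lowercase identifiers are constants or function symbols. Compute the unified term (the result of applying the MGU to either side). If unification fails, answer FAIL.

FAIL

Decompose node/3: branch(q(N),N,branch(plus(L,T),one,plus(one,Y1))) = branch(Z,branch(2,e,2),Y),  branch(L,T,Y) = branch(T,q(T),S),  branch(2,Y1,P) = branch(2,q(plus(T,L)),node(Z,plus(Z,Z),e)).
Decompose branch/3: q(N) = Z,  N = branch(2,e,2),  branch(plus(L,T),one,plus(one,Y1)) = Y.
Bind Z := q(N); substituting into the one remaining equation that mentions Z gives: branch(2,Y1,P) = branch(2,q(plus(T,L)),node(q(N),plus(q(N),q(N)),e)).
Bind N := branch(2,e,2); substituting into the one remaining equation that mentions N gives: branch(2,Y1,P) = branch(2,q(plus(T,L)),node(q(branch(2,e,2)),plus(q(branch(2,e,2)),q(branch(2,e,2))),e)). Substituting into the earlier binding gives Z := q(branch(2,e,2)).
Bind Y := branch(plus(L,T),one,plus(one,Y1)); substituting into the one remaining equation that mentions Y gives: branch(L,T,branch(plus(L,T),one,plus(one,Y1))) = branch(T,q(T),S).
Decompose branch/3: L = T,  T = q(T),  branch(plus(L,T),one,plus(one,Y1)) = S.
Bind L := T; substituting into the 2 remaining equations that mention L gives: branch(plus(T,T),one,plus(one,Y1)) = S,  branch(2,Y1,P) = branch(2,q(plus(T,T)),node(q(branch(2,e,2)),plus(q(branch(2,e,2)),q(branch(2,e,2))),e)). Substituting into the earlier binding gives Y := branch(plus(T,T),one,plus(one,Y1)).
Occurs check fails: T occurs in q(T); the equation T = q(T) has no finite solution.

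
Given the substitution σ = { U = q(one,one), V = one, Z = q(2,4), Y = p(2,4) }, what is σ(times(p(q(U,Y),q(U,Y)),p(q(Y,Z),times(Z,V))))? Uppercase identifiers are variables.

times(p(q(q(one,one),p(2,4)),q(q(one,one),p(2,4))),p(q(p(2,4),q(2,4)),times(q(2,4),one)))

Replace each occurrence of U with q(one,one).
Replace each occurrence of V with one.
Replace each occurrence of Z with q(2,4).
Replace each occurrence of Y with p(2,4).
Result: times(p(q(q(one,one),p(2,4)),q(q(one,one),p(2,4))),p(q(p(2,4),q(2,4)),times(q(2,4),one))).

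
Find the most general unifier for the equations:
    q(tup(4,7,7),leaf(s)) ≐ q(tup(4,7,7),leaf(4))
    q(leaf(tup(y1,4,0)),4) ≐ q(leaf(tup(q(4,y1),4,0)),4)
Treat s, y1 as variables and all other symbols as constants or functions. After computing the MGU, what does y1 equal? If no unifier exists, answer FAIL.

Decompose q/2: tup(4,7,7) ≐ tup(4,7,7),  leaf(s) ≐ leaf(4).
Delete trivial equation tup(4,7,7) ≐ tup(4,7,7).
Decompose leaf/1: s ≐ 4.
Bind s := 4; no other remaining equation mentions s.
Decompose q/2: leaf(tup(y1,4,0)) ≐ leaf(tup(q(4,y1),4,0)),  4 ≐ 4.
Decompose leaf/1: tup(y1,4,0) ≐ tup(q(4,y1),4,0).
Decompose tup/3: y1 ≐ q(4,y1),  4 ≐ 4,  0 ≐ 0.
Occurs check fails: y1 occurs in q(4,y1); the equation y1 ≐ q(4,y1) has no finite solution.

FAIL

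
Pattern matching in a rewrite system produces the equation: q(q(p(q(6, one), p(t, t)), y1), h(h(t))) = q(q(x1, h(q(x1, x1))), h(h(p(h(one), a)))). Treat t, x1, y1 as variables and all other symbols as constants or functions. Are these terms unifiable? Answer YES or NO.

YES

Decompose q/2: q(p(q(6, one), p(t, t)), y1) = q(x1, h(q(x1, x1))),  h(h(t)) = h(h(p(h(one), a))).
Decompose q/2: p(q(6, one), p(t, t)) = x1,  y1 = h(q(x1, x1)).
Bind x1 := p(q(6, one), p(t, t)); substituting into the one remaining equation that mentions x1 gives: y1 = h(q(p(q(6, one), p(t, t)), p(q(6, one), p(t, t)))).
Bind y1 := h(q(p(q(6, one), p(t, t)), p(q(6, one), p(t, t)))); no other remaining equation mentions y1.
Decompose h/1: h(t) = h(p(h(one), a)).
Decompose h/1: t = p(h(one), a).
Bind t := p(h(one), a). Substituting into the earlier bindings gives x1 := p(q(6, one), p(p(h(one), a), p(h(one), a))), y1 := h(q(p(q(6, one), p(p(h(one), a), p(h(one), a))), p(q(6, one), p(p(h(one), a), p(h(one), a))))).
No equations remain and no clash or occurs-check failure arose, so a unifier exists.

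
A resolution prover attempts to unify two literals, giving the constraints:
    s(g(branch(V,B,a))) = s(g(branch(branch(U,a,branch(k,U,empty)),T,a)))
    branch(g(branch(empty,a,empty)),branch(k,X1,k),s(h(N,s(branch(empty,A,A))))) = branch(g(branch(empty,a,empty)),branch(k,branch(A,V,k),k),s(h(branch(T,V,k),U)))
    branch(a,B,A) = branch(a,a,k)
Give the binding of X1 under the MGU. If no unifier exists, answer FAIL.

Decompose s/1: g(branch(V,B,a)) = g(branch(branch(U,a,branch(k,U,empty)),T,a)).
Decompose g/1: branch(V,B,a) = branch(branch(U,a,branch(k,U,empty)),T,a).
Decompose branch/3: V = branch(U,a,branch(k,U,empty)),  B = T,  a = a.
Bind V := branch(U,a,branch(k,U,empty)); substituting into the one remaining equation that mentions V gives: branch(g(branch(empty,a,empty)),branch(k,X1,k),s(h(N,s(branch(empty,A,A))))) = branch(g(branch(empty,a,empty)),branch(k,branch(A,branch(U,a,branch(k,U,empty)),k),k),s(h(branch(T,branch(U,a,branch(k,U,empty)),k),U))).
Bind B := T; substituting into the one remaining equation that mentions B gives: branch(a,T,A) = branch(a,a,k).
Delete trivial equation a = a.
Decompose branch/3: g(branch(empty,a,empty)) = g(branch(empty,a,empty)),  branch(k,X1,k) = branch(k,branch(A,branch(U,a,branch(k,U,empty)),k),k),  s(h(N,s(branch(empty,A,A)))) = s(h(branch(T,branch(U,a,branch(k,U,empty)),k),U)).
Delete trivial equation g(branch(empty,a,empty)) = g(branch(empty,a,empty)).
Decompose branch/3: k = k,  X1 = branch(A,branch(U,a,branch(k,U,empty)),k),  k = k.
Delete trivial equation k = k.
Bind X1 := branch(A,branch(U,a,branch(k,U,empty)),k); no other remaining equation mentions X1.
Delete trivial equation k = k.
Decompose s/1: h(N,s(branch(empty,A,A))) = h(branch(T,branch(U,a,branch(k,U,empty)),k),U).
Decompose h/2: N = branch(T,branch(U,a,branch(k,U,empty)),k),  s(branch(empty,A,A)) = U.
Bind N := branch(T,branch(U,a,branch(k,U,empty)),k); no other remaining equation mentions N.
Bind U := s(branch(empty,A,A)); no other remaining equation mentions U. Substituting into the earlier bindings gives V := branch(s(branch(empty,A,A)),a,branch(k,s(branch(empty,A,A)),empty)), X1 := branch(A,branch(s(branch(empty,A,A)),a,branch(k,s(branch(empty,A,A)),empty)),k), N := branch(T,branch(s(branch(empty,A,A)),a,branch(k,s(branch(empty,A,A)),empty)),k).
Decompose branch/3: a = a,  T = a,  A = k.
Delete trivial equation a = a.
Bind T := a; no other remaining equation mentions T. Substituting into the earlier bindings gives B := a, N := branch(a,branch(s(branch(empty,A,A)),a,branch(k,s(branch(empty,A,A)),empty)),k).
Bind A := k. Substituting into the earlier bindings gives V := branch(s(branch(empty,k,k)),a,branch(k,s(branch(empty,k,k)),empty)), X1 := branch(k,branch(s(branch(empty,k,k)),a,branch(k,s(branch(empty,k,k)),empty)),k), N := branch(a,branch(s(branch(empty,k,k)),a,branch(k,s(branch(empty,k,k)),empty)),k), U := s(branch(empty,k,k)).
MGU = { V -> branch(s(branch(empty,k,k)),a,branch(k,s(branch(empty,k,k)),empty)), B -> a, X1 -> branch(k,branch(s(branch(empty,k,k)),a,branch(k,s(branch(empty,k,k)),empty)),k), N -> branch(a,branch(s(branch(empty,k,k)),a,branch(k,s(branch(empty,k,k)),empty)),k), U -> s(branch(empty,k,k)), T -> a, A -> k }, so X1 -> branch(k,branch(s(branch(empty,k,k)),a,branch(k,s(branch(empty,k,k)),empty)),k).

branch(k,branch(s(branch(empty,k,k)),a,branch(k,s(branch(empty,k,k)),empty)),k)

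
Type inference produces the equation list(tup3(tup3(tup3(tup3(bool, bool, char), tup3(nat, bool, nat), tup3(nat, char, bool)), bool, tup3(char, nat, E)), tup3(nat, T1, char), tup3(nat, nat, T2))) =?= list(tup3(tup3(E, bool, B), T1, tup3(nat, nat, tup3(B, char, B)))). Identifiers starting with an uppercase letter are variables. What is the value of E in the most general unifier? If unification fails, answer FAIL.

FAIL

Decompose list/1: tup3(tup3(tup3(tup3(bool, bool, char), tup3(nat, bool, nat), tup3(nat, char, bool)), bool, tup3(char, nat, E)), tup3(nat, T1, char), tup3(nat, nat, T2)) =?= tup3(tup3(E, bool, B), T1, tup3(nat, nat, tup3(B, char, B))).
Decompose tup3/3: tup3(tup3(tup3(bool, bool, char), tup3(nat, bool, nat), tup3(nat, char, bool)), bool, tup3(char, nat, E)) =?= tup3(E, bool, B),  tup3(nat, T1, char) =?= T1,  tup3(nat, nat, T2) =?= tup3(nat, nat, tup3(B, char, B)).
Decompose tup3/3: tup3(tup3(bool, bool, char), tup3(nat, bool, nat), tup3(nat, char, bool)) =?= E,  bool =?= bool,  tup3(char, nat, E) =?= B.
Bind E := tup3(tup3(bool, bool, char), tup3(nat, bool, nat), tup3(nat, char, bool)); substituting into the one remaining equation that mentions E gives: tup3(char, nat, tup3(tup3(bool, bool, char), tup3(nat, bool, nat), tup3(nat, char, bool))) =?= B.
Delete trivial equation bool =?= bool.
Bind B := tup3(char, nat, tup3(tup3(bool, bool, char), tup3(nat, bool, nat), tup3(nat, char, bool))); substituting into the one remaining equation that mentions B gives: tup3(nat, nat, T2) =?= tup3(nat, nat, tup3(tup3(char, nat, tup3(tup3(bool, bool, char), tup3(nat, bool, nat), tup3(nat, char, bool))), char, tup3(char, nat, tup3(tup3(bool, bool, char), tup3(nat, bool, nat), tup3(nat, char, bool))))).
Occurs check fails: T1 occurs in tup3(nat, T1, char); the equation T1 =?= tup3(nat, T1, char) has no finite solution.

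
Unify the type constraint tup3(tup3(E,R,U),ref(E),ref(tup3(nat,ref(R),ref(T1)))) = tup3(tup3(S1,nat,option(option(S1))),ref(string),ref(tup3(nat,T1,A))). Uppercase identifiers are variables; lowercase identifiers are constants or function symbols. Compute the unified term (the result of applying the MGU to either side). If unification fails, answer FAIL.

tup3(tup3(string,nat,option(option(string))),ref(string),ref(tup3(nat,ref(nat),ref(ref(nat)))))

Decompose tup3/3: tup3(E,R,U) = tup3(S1,nat,option(option(S1))),  ref(E) = ref(string),  ref(tup3(nat,ref(R),ref(T1))) = ref(tup3(nat,T1,A)).
Decompose tup3/3: E = S1,  R = nat,  U = option(option(S1)).
Bind E := S1; substituting into the one remaining equation that mentions E gives: ref(S1) = ref(string).
Bind R := nat; substituting into the one remaining equation that mentions R gives: ref(tup3(nat,ref(nat),ref(T1))) = ref(tup3(nat,T1,A)).
Bind U := option(option(S1)); no other remaining equation mentions U.
Decompose ref/1: S1 = string.
Bind S1 := string; no other remaining equation mentions S1. Substituting into the earlier bindings gives E := string, U := option(option(string)).
Decompose ref/1: tup3(nat,ref(nat),ref(T1)) = tup3(nat,T1,A).
Decompose tup3/3: nat = nat,  ref(nat) = T1,  ref(T1) = A.
Delete trivial equation nat = nat.
Bind T1 := ref(nat); substituting into the remaining equation gives: ref(ref(nat)) = A.
Bind A := ref(ref(nat)).
Applying the MGU to either side gives tup3(tup3(string,nat,option(option(string))),ref(string),ref(tup3(nat,ref(nat),ref(ref(nat))))).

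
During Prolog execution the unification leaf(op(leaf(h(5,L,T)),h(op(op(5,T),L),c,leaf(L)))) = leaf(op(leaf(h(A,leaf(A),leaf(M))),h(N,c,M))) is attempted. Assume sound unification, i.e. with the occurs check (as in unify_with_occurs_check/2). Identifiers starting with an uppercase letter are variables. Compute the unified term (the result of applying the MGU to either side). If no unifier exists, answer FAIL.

leaf(op(leaf(h(5,leaf(5),leaf(leaf(leaf(5))))),h(op(op(5,leaf(leaf(leaf(5)))),leaf(5)),c,leaf(leaf(5)))))

Decompose leaf/1: op(leaf(h(5,L,T)),h(op(op(5,T),L),c,leaf(L))) = op(leaf(h(A,leaf(A),leaf(M))),h(N,c,M)).
Decompose op/2: leaf(h(5,L,T)) = leaf(h(A,leaf(A),leaf(M))),  h(op(op(5,T),L),c,leaf(L)) = h(N,c,M).
Decompose leaf/1: h(5,L,T) = h(A,leaf(A),leaf(M)).
Decompose h/3: 5 = A,  L = leaf(A),  T = leaf(M).
Bind A := 5; substituting into the one remaining equation that mentions A gives: L = leaf(5).
Bind L := leaf(5); substituting into the one remaining equation that mentions L gives: h(op(op(5,T),leaf(5)),c,leaf(leaf(5))) = h(N,c,M).
Bind T := leaf(M); substituting into the remaining equation gives: h(op(op(5,leaf(M)),leaf(5)),c,leaf(leaf(5))) = h(N,c,M).
Decompose h/3: op(op(5,leaf(M)),leaf(5)) = N,  c = c,  leaf(leaf(5)) = M.
Bind N := op(op(5,leaf(M)),leaf(5)); no other remaining equation mentions N.
Delete trivial equation c = c.
Bind M := leaf(leaf(5)). Substituting into the earlier bindings gives T := leaf(leaf(leaf(5))), N := op(op(5,leaf(leaf(leaf(5)))),leaf(5)).
Applying the MGU to either side gives leaf(op(leaf(h(5,leaf(5),leaf(leaf(leaf(5))))),h(op(op(5,leaf(leaf(leaf(5)))),leaf(5)),c,leaf(leaf(5))))).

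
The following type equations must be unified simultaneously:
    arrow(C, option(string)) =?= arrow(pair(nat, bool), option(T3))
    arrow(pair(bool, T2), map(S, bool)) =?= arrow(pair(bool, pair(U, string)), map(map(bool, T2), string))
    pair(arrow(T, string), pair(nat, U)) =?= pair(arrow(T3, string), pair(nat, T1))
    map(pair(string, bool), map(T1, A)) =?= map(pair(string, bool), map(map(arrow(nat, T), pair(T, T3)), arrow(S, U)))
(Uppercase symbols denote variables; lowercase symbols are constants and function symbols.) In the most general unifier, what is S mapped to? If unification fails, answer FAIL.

FAIL

Decompose arrow/2: C =?= pair(nat, bool),  option(string) =?= option(T3).
Bind C := pair(nat, bool); no other remaining equation mentions C.
Decompose option/1: string =?= T3.
Bind T3 := string; substituting into the 2 remaining equations that mention T3 gives: pair(arrow(T, string), pair(nat, U)) =?= pair(arrow(string, string), pair(nat, T1)),  map(pair(string, bool), map(T1, A)) =?= map(pair(string, bool), map(map(arrow(nat, T), pair(T, string)), arrow(S, U))).
Decompose arrow/2: pair(bool, T2) =?= pair(bool, pair(U, string)),  map(S, bool) =?= map(map(bool, T2), string).
Decompose pair/2: bool =?= bool,  T2 =?= pair(U, string).
Delete trivial equation bool =?= bool.
Bind T2 := pair(U, string); substituting into the one remaining equation that mentions T2 gives: map(S, bool) =?= map(map(bool, pair(U, string)), string).
Decompose map/2: S =?= map(bool, pair(U, string)),  bool =?= string.
Bind S := map(bool, pair(U, string)); substituting into the one remaining equation that mentions S gives: map(pair(string, bool), map(T1, A)) =?= map(pair(string, bool), map(map(arrow(nat, T), pair(T, string)), arrow(map(bool, pair(U, string)), U))).
Clash: constants bool and string differ; no unifier exists.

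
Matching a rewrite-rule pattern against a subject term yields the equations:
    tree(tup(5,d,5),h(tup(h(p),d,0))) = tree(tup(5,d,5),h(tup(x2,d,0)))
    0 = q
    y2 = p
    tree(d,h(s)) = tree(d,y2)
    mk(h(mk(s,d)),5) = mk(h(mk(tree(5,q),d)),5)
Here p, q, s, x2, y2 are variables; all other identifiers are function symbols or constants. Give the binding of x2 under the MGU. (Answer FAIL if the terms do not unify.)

h(h(tree(5,0)))

Decompose tree/2: tup(5,d,5) = tup(5,d,5),  h(tup(h(p),d,0)) = h(tup(x2,d,0)).
Delete trivial equation tup(5,d,5) = tup(5,d,5).
Decompose h/1: tup(h(p),d,0) = tup(x2,d,0).
Decompose tup/3: h(p) = x2,  d = d,  0 = 0.
Bind x2 := h(p); no other remaining equation mentions x2.
Delete trivial equation d = d.
Delete trivial equation 0 = 0.
Bind q := 0; substituting into the one remaining equation that mentions q gives: mk(h(mk(s,d)),5) = mk(h(mk(tree(5,0),d)),5).
Bind y2 := p; substituting into the one remaining equation that mentions y2 gives: tree(d,h(s)) = tree(d,p).
Decompose tree/2: d = d,  h(s) = p.
Delete trivial equation d = d.
Bind p := h(s); no other remaining equation mentions p. Substituting into the earlier bindings gives x2 := h(h(s)), y2 := h(s).
Decompose mk/2: h(mk(s,d)) = h(mk(tree(5,0),d)),  5 = 5.
Decompose h/1: mk(s,d) = mk(tree(5,0),d).
Decompose mk/2: s = tree(5,0),  d = d.
Bind s := tree(5,0); no other remaining equation mentions s. Substituting into the earlier bindings gives x2 := h(h(tree(5,0))), y2 := h(tree(5,0)), p := h(tree(5,0)).
Delete trivial equation d = d.
Delete trivial equation 5 = 5.
MGU = { x2 ↦ h(h(tree(5,0))), q ↦ 0, y2 ↦ h(tree(5,0)), p ↦ h(tree(5,0)), s ↦ tree(5,0) }, so x2 ↦ h(h(tree(5,0))).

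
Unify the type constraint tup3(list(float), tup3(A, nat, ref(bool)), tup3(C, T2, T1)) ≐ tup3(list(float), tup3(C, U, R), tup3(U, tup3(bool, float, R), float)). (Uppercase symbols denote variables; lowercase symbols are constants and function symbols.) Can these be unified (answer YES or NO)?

YES

Decompose tup3/3: list(float) ≐ list(float),  tup3(A, nat, ref(bool)) ≐ tup3(C, U, R),  tup3(C, T2, T1) ≐ tup3(U, tup3(bool, float, R), float).
Delete trivial equation list(float) ≐ list(float).
Decompose tup3/3: A ≐ C,  nat ≐ U,  ref(bool) ≐ R.
Bind A := C; no other remaining equation mentions A.
Bind U := nat; substituting into the one remaining equation that mentions U gives: tup3(C, T2, T1) ≐ tup3(nat, tup3(bool, float, R), float).
Bind R := ref(bool); substituting into the remaining equation gives: tup3(C, T2, T1) ≐ tup3(nat, tup3(bool, float, ref(bool)), float).
Decompose tup3/3: C ≐ nat,  T2 ≐ tup3(bool, float, ref(bool)),  T1 ≐ float.
Bind C := nat; no other remaining equation mentions C. Substituting into the earlier binding gives A := nat.
Bind T2 := tup3(bool, float, ref(bool)); no other remaining equation mentions T2.
Bind T1 := float.
No equations remain and no clash or occurs-check failure arose, so a unifier exists.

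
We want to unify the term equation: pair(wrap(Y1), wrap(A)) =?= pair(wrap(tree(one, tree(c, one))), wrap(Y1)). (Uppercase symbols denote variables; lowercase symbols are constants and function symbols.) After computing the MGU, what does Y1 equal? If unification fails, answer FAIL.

Decompose pair/2: wrap(Y1) =?= wrap(tree(one, tree(c, one))),  wrap(A) =?= wrap(Y1).
Decompose wrap/1: Y1 =?= tree(one, tree(c, one)).
Bind Y1 := tree(one, tree(c, one)); substituting into the remaining equation gives: wrap(A) =?= wrap(tree(one, tree(c, one))).
Decompose wrap/1: A =?= tree(one, tree(c, one)).
Bind A := tree(one, tree(c, one)).
MGU = { Y1 -> tree(one, tree(c, one)), A -> tree(one, tree(c, one)) }, so Y1 -> tree(one, tree(c, one)).

tree(one, tree(c, one))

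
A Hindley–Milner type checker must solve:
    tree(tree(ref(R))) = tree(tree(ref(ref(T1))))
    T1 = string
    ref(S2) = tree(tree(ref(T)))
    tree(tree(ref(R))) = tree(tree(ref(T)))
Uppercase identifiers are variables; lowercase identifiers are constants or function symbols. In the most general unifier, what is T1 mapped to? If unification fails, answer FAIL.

Decompose tree/1: tree(ref(R)) = tree(ref(ref(T1))).
Decompose tree/1: ref(R) = ref(ref(T1)).
Decompose ref/1: R = ref(T1).
Bind R := ref(T1); substituting into the one remaining equation that mentions R gives: tree(tree(ref(ref(T1)))) = tree(tree(ref(T))).
Bind T1 := string; substituting into the one remaining equation that mentions T1 gives: tree(tree(ref(ref(string)))) = tree(tree(ref(T))). Substituting into the earlier binding gives R := ref(string).
Clash: head symbols differ (ref/1 vs tree/1); no unifier exists.

FAIL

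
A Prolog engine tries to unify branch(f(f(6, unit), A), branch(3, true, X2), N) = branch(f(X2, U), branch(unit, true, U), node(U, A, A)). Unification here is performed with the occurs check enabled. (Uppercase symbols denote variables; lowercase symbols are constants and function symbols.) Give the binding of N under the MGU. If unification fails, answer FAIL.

FAIL

Decompose branch/3: f(f(6, unit), A) = f(X2, U),  branch(3, true, X2) = branch(unit, true, U),  N = node(U, A, A).
Decompose f/2: f(6, unit) = X2,  A = U.
Bind X2 := f(6, unit); substituting into the one remaining equation that mentions X2 gives: branch(3, true, f(6, unit)) = branch(unit, true, U).
Bind A := U; substituting into the one remaining equation that mentions A gives: N = node(U, U, U).
Decompose branch/3: 3 = unit,  true = true,  f(6, unit) = U.
Clash: constants 3 and unit differ; no unifier exists.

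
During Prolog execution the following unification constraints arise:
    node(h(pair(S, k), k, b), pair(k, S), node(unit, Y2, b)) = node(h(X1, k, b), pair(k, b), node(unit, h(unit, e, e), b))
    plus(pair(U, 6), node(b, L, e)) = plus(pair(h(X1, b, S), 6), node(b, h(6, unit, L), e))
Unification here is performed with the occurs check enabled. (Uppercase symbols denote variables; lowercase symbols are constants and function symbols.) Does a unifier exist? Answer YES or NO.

Decompose node/3: h(pair(S, k), k, b) = h(X1, k, b),  pair(k, S) = pair(k, b),  node(unit, Y2, b) = node(unit, h(unit, e, e), b).
Decompose h/3: pair(S, k) = X1,  k = k,  b = b.
Bind X1 := pair(S, k); substituting into the one remaining equation that mentions X1 gives: plus(pair(U, 6), node(b, L, e)) = plus(pair(h(pair(S, k), b, S), 6), node(b, h(6, unit, L), e)).
Delete trivial equation k = k.
Delete trivial equation b = b.
Decompose pair/2: k = k,  S = b.
Delete trivial equation k = k.
Bind S := b; substituting into the one remaining equation that mentions S gives: plus(pair(U, 6), node(b, L, e)) = plus(pair(h(pair(b, k), b, b), 6), node(b, h(6, unit, L), e)). Substituting into the earlier binding gives X1 := pair(b, k).
Decompose node/3: unit = unit,  Y2 = h(unit, e, e),  b = b.
Delete trivial equation unit = unit.
Bind Y2 := h(unit, e, e); no other remaining equation mentions Y2.
Delete trivial equation b = b.
Decompose plus/2: pair(U, 6) = pair(h(pair(b, k), b, b), 6),  node(b, L, e) = node(b, h(6, unit, L), e).
Decompose pair/2: U = h(pair(b, k), b, b),  6 = 6.
Bind U := h(pair(b, k), b, b); no other remaining equation mentions U.
Delete trivial equation 6 = 6.
Decompose node/3: b = b,  L = h(6, unit, L),  e = e.
Delete trivial equation b = b.
Occurs check fails: L occurs in h(6, unit, L); the equation L = h(6, unit, L) has no finite solution.

NO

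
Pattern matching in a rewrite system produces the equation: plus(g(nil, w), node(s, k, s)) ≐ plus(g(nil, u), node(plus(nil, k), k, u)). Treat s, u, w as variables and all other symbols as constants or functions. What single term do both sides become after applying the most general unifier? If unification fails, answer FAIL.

Decompose plus/2: g(nil, w) ≐ g(nil, u),  node(s, k, s) ≐ node(plus(nil, k), k, u).
Decompose g/2: nil ≐ nil,  w ≐ u.
Delete trivial equation nil ≐ nil.
Bind w := u; no other remaining equation mentions w.
Decompose node/3: s ≐ plus(nil, k),  k ≐ k,  s ≐ u.
Bind s := plus(nil, k); substituting into the one remaining equation that mentions s gives: plus(nil, k) ≐ u.
Delete trivial equation k ≐ k.
Bind u := plus(nil, k). Substituting into the earlier binding gives w := plus(nil, k).
Applying the MGU to either side gives plus(g(nil, plus(nil, k)), node(plus(nil, k), k, plus(nil, k))).

plus(g(nil, plus(nil, k)), node(plus(nil, k), k, plus(nil, k)))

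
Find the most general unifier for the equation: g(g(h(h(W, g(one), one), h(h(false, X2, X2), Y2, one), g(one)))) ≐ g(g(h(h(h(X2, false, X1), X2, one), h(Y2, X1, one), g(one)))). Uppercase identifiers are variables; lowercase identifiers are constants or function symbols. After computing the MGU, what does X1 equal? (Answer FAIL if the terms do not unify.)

h(false, g(one), g(one))

Decompose g/1: g(h(h(W, g(one), one), h(h(false, X2, X2), Y2, one), g(one))) ≐ g(h(h(h(X2, false, X1), X2, one), h(Y2, X1, one), g(one))).
Decompose g/1: h(h(W, g(one), one), h(h(false, X2, X2), Y2, one), g(one)) ≐ h(h(h(X2, false, X1), X2, one), h(Y2, X1, one), g(one)).
Decompose h/3: h(W, g(one), one) ≐ h(h(X2, false, X1), X2, one),  h(h(false, X2, X2), Y2, one) ≐ h(Y2, X1, one),  g(one) ≐ g(one).
Decompose h/3: W ≐ h(X2, false, X1),  g(one) ≐ X2,  one ≐ one.
Bind W := h(X2, false, X1); no other remaining equation mentions W.
Bind X2 := g(one); substituting into the one remaining equation that mentions X2 gives: h(h(false, g(one), g(one)), Y2, one) ≐ h(Y2, X1, one). Substituting into the earlier binding gives W := h(g(one), false, X1).
Delete trivial equation one ≐ one.
Decompose h/3: h(false, g(one), g(one)) ≐ Y2,  Y2 ≐ X1,  one ≐ one.
Bind Y2 := h(false, g(one), g(one)); substituting into the one remaining equation that mentions Y2 gives: h(false, g(one), g(one)) ≐ X1.
Bind X1 := h(false, g(one), g(one)); no other remaining equation mentions X1. Substituting into the earlier binding gives W := h(g(one), false, h(false, g(one), g(one))).
Delete trivial equation one ≐ one.
Delete trivial equation g(one) ≐ g(one).
MGU = { W := h(g(one), false, h(false, g(one), g(one))), X2 := g(one), Y2 := h(false, g(one), g(one)), X1 := h(false, g(one), g(one)) }, so X1 := h(false, g(one), g(one)).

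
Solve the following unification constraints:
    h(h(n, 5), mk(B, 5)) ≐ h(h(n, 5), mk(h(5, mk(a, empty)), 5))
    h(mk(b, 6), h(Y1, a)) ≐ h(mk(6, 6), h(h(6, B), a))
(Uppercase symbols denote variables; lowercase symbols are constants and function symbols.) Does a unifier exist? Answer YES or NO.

Decompose h/2: h(n, 5) ≐ h(n, 5),  mk(B, 5) ≐ mk(h(5, mk(a, empty)), 5).
Delete trivial equation h(n, 5) ≐ h(n, 5).
Decompose mk/2: B ≐ h(5, mk(a, empty)),  5 ≐ 5.
Bind B := h(5, mk(a, empty)); substituting into the one remaining equation that mentions B gives: h(mk(b, 6), h(Y1, a)) ≐ h(mk(6, 6), h(h(6, h(5, mk(a, empty))), a)).
Delete trivial equation 5 ≐ 5.
Decompose h/2: mk(b, 6) ≐ mk(6, 6),  h(Y1, a) ≐ h(h(6, h(5, mk(a, empty))), a).
Decompose mk/2: b ≐ 6,  6 ≐ 6.
Clash: constants b and 6 differ; no unifier exists.

NO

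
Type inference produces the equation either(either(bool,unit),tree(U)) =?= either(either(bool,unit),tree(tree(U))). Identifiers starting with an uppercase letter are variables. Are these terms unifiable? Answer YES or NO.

Decompose either/2: either(bool,unit) =?= either(bool,unit),  tree(U) =?= tree(tree(U)).
Delete trivial equation either(bool,unit) =?= either(bool,unit).
Decompose tree/1: U =?= tree(U).
Occurs check fails: U occurs in tree(U); the equation U =?= tree(U) has no finite solution.

NO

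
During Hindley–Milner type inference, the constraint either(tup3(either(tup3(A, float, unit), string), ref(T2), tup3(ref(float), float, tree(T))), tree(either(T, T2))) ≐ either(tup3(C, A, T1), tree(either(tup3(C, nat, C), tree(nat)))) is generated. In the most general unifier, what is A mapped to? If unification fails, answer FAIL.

Decompose either/2: tup3(either(tup3(A, float, unit), string), ref(T2), tup3(ref(float), float, tree(T))) ≐ tup3(C, A, T1),  tree(either(T, T2)) ≐ tree(either(tup3(C, nat, C), tree(nat))).
Decompose tup3/3: either(tup3(A, float, unit), string) ≐ C,  ref(T2) ≐ A,  tup3(ref(float), float, tree(T)) ≐ T1.
Bind C := either(tup3(A, float, unit), string); substituting into the one remaining equation that mentions C gives: tree(either(T, T2)) ≐ tree(either(tup3(either(tup3(A, float, unit), string), nat, either(tup3(A, float, unit), string)), tree(nat))).
Bind A := ref(T2); substituting into the one remaining equation that mentions A gives: tree(either(T, T2)) ≐ tree(either(tup3(either(tup3(ref(T2), float, unit), string), nat, either(tup3(ref(T2), float, unit), string)), tree(nat))). Substituting into the earlier binding gives C := either(tup3(ref(T2), float, unit), string).
Bind T1 := tup3(ref(float), float, tree(T)); no other remaining equation mentions T1.
Decompose tree/1: either(T, T2) ≐ either(tup3(either(tup3(ref(T2), float, unit), string), nat, either(tup3(ref(T2), float, unit), string)), tree(nat)).
Decompose either/2: T ≐ tup3(either(tup3(ref(T2), float, unit), string), nat, either(tup3(ref(T2), float, unit), string)),  T2 ≐ tree(nat).
Bind T := tup3(either(tup3(ref(T2), float, unit), string), nat, either(tup3(ref(T2), float, unit), string)); no other remaining equation mentions T. Substituting into the earlier binding gives T1 := tup3(ref(float), float, tree(tup3(either(tup3(ref(T2), float, unit), string), nat, either(tup3(ref(T2), float, unit), string)))).
Bind T2 := tree(nat). Substituting into the earlier bindings gives C := either(tup3(ref(tree(nat)), float, unit), string), A := ref(tree(nat)), T1 := tup3(ref(float), float, tree(tup3(either(tup3(ref(tree(nat)), float, unit), string), nat, either(tup3(ref(tree(nat)), float, unit), string)))), T := tup3(either(tup3(ref(tree(nat)), float, unit), string), nat, either(tup3(ref(tree(nat)), float, unit), string)).
MGU = { C -> either(tup3(ref(tree(nat)), float, unit), string), A -> ref(tree(nat)), T1 -> tup3(ref(float), float, tree(tup3(either(tup3(ref(tree(nat)), float, unit), string), nat, either(tup3(ref(tree(nat)), float, unit), string)))), T -> tup3(either(tup3(ref(tree(nat)), float, unit), string), nat, either(tup3(ref(tree(nat)), float, unit), string)), T2 -> tree(nat) }, so A -> ref(tree(nat)).

ref(tree(nat))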